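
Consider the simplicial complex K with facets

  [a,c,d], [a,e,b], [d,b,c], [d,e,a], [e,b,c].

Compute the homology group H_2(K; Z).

Take the total order a < b < c < d < e on the vertex set. Then K (dimension 2) consists of the simplices:

  0-simplices (5): a, b, c, d, e
  1-simplices (10): ab, ac, ad, ae, bc, bd, be, cd, ce, de
  2-simplices (5): abe, acd, ade, bcd, bce

Hence C_0 ≅ Z^5, C_1 ≅ Z^10, C_2 ≅ Z^5.

Boundary ∂_1: C_1 → C_0 sends each edge [p,q] (with p < q) to q − p. For instance
  ∂ad = d − a.
The 5×10 boundary matrix has rank 4 and Smith normal form diag(1,1,1,1).

Boundary ∂_2: C_2 → C_1 acts by ∂[p,q,r] = [q,r] − [p,r] + [p,q]. For instance
  ∂abe = be − ae + ab,
  ∂bce = ce − be + bc.
This gives a 10×5 integer matrix of rank 5; reducing to Smith normal form yields diagonal entries (1,1,1,1,1).

Computing H_k = (kernel of ∂_k) / (image of ∂_{k+1}):

  H_2: rank ker ∂_2 − rank ∂_3 = (5 − 5) − 0 = 0, and there is no ∂_3, so H_2 = 0.

H_2 = 0.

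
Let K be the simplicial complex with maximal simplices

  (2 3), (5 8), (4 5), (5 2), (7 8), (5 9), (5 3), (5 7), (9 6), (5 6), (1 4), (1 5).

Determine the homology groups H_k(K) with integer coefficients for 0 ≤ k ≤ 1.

We work with the vertex ordering 1 < 2 < 3 < 4 < 5 < 6 < 7 < 8 < 9. The simplices of K, each written with vertices in increasing order, are:

  0-simplices (9): [1], [2], [3], [4], [5], [6], [7], [8], [9]
  1-simplices (12): [1,4], [1,5], [2,3], [2,5], [3,5], [4,5], [5,6], [5,7], [5,8], [5,9], [6,9], [7,8]

so the chain groups are C_0 ≅ Z^9, C_1 ≅ Z^12.

∂_1: C_1 → C_0 is given by ∂[p,q] = [q] − [p].
The 9×12 boundary matrix has rank 8 and Smith normal form diag(1,1,1,1,1,1,1,1).

Computing H_k = (kernel of ∂_k) / (image of ∂_{k+1}):

  H_0: rank C_0 − rank ∂_1 = 9 − 8 = 1, and the invariant factors of ∂_1 are all 1, so H_0 = Z.
  H_1: rank ker ∂_1 − rank ∂_2 = (12 − 8) − 0 = 4, and there is no ∂_2, so H_1 = Z^4.

H_0 = Z,  H_1 = Z^4.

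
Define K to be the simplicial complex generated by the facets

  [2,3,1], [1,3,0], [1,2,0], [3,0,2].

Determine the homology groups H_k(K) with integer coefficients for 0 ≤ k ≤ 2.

H_0 ≅ Z,  H_1 = 0,  H_2 ≅ Z.

Fix the vertex order 0 < 1 < 2 < 3 and write every simplex with vertices in increasing order. Then dim K = 2 and the simplices of K are:

  0-simplices (4): [0], [1], [2], [3]
  1-simplices (6): [0,1], [0,2], [0,3], [1,2], [1,3], [2,3]
  2-simplices (4): [0,1,2], [0,1,3], [0,2,3], [1,2,3]

Hence C_0 ≅ Z^4, C_1 ≅ Z^6, C_2 ≅ Z^4.

Boundary ∂_1: C_1 → C_0 is given by ∂[p,q] = [q] − [p].
The 4×6 boundary matrix has rank 3 and Smith normal form diag(1,1,1).

The boundary map ∂_2: C_2 → C_1 sends each 2-simplex [p,q,r] to [q,r] − [p,r] + [p,q]. For instance
  ∂[1,2,3] = [2,3] − [1,3] + [1,2],
  ∂[0,1,2] = [1,2] − [0,2] + [0,1].
The 6×4 boundary matrix has rank 3 and Smith normal form diag(1,1,1).

Computing H_k = (kernel of ∂_k) / (image of ∂_{k+1}):

  H_0: rank C_0 − rank ∂_1 = 4 − 3 = 1, and the invariant factors of ∂_1 are all 1, so H_0 = Z.
  H_1: rank ker ∂_1 − rank ∂_2 = (6 − 3) − 3 = 0, and the invariant factors of ∂_2 are all 1, so H_1 = 0.
  H_2: rank ker ∂_2 − rank ∂_3 = (4 − 3) − 0 = 1, and there is no ∂_3, so H_2 = Z.

As a check, the Euler characteristic is 4 − 6 + 4 = 2, which agrees with 1 − 0 + 1 = 2.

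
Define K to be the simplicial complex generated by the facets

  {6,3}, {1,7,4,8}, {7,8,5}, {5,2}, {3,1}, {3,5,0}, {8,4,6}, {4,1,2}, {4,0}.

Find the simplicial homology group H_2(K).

H_2 ≅ 0.

Take the total order 0 < 1 < 2 < 3 < 4 < 5 < 6 < 7 < 8 on the vertex set. Then K (dimension 3) consists of the simplices:

  0-simplices (9): [0], [1], [2], [3], [4], [5], [6], [7], [8]
  1-simplices (19): [0,3], [0,4], [0,5], [1,2], [1,3], [1,4], [1,7], [1,8], [2,4], [2,5], [3,5], [3,6], [4,6], [4,7], [4,8], [5,7], [5,8], [6,8], [7,8]
  2-simplices (8): [0,3,5], [1,2,4], [1,4,7], [1,4,8], [1,7,8], [4,6,8], [4,7,8], [5,7,8]
  3-simplices (1): [1,4,7,8]

Hence C_0 ≅ Z^9, C_1 ≅ Z^19, C_2 ≅ Z^8, C_3 ≅ Z^1.

Boundary ∂_1: C_1 → C_0 sends each edge [p,q] (with p < q) to q − p. For instance
  ∂[4,8] = [8] − [4].
As a 9×19 matrix over Z this has rank 8, with invariant factors (1,1,1,1,1,1,1,1).

∂_2: C_2 → C_1 sends each 2-simplex [p,q,r] to [q,r] − [p,r] + [p,q]. For instance
  ∂[0,3,5] = [3,5] − [0,5] + [0,3],
  ∂[1,2,4] = [2,4] − [1,4] + [1,2].
The resulting 19×8 matrix has rank 7, and its Smith normal form has invariant factors (1,1,1,1,1,1,1).

The boundary map ∂_3: C_3 → C_2 sends each 3-simplex σ to the alternating sum Σ_i (−1)^i (σ with its i-th vertex removed). For instance
  ∂[1,4,7,8] = [4,7,8] − [1,7,8] + [1,4,8] − [1,4,7].
The resulting 8×1 matrix has rank 1, and its Smith normal form has invariant factors (1).

Reading off H_k = ker ∂_k / im ∂_{k+1}:

  H_2: rank ker ∂_2 − rank ∂_3 = (8 − 7) − 1 = 0, and the invariant factors of ∂_3 are all 1, so H_2 ≅ 0.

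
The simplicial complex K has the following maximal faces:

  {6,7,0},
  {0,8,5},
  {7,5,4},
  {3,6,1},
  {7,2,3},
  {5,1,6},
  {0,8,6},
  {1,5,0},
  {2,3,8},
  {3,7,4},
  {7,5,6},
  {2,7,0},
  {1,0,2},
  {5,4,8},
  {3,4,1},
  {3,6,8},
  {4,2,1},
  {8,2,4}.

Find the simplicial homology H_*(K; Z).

H_0 = Z,  H_1 = Z ⊕ Z/2,  H_2 = 0.

We work with the vertex ordering 0 < 1 < 2 < 3 < 4 < 5 < 6 < 7 < 8. The simplices of K, each written with vertices in increasing order, are:

  0-simplices (9): [0], [1], [2], [3], [4], [5], [6], [7], [8]
  1-simplices (27): (27 of them)
  2-simplices (18): [0,1,2], [0,1,5], [0,2,7], [0,5,8], [0,6,7], [0,6,8], [1,2,4], [1,3,4], [1,3,6], [1,5,6], [2,3,7], [2,3,8], [2,4,8], [3,4,7], [3,6,8], [4,5,7], [4,5,8], [5,6,7]

so the chain groups are C_0 ≅ Z^9, C_1 ≅ Z^27, C_2 ≅ Z^18.

Boundary ∂_1: C_1 → C_0 is given by ∂[p,q] = [q] − [p]. For instance
  ∂[1,5] = [5] − [1].
As a 9×27 matrix over Z this has rank 8, with invariant factors (1,1,1,1,1,1,1,1).

∂_2: C_2 → C_1 acts by ∂[p,q,r] = [q,r] − [p,r] + [p,q]. For instance
  ∂[1,3,6] = [3,6] − [1,6] + [1,3],
  ∂[0,5,8] = [5,8] − [0,8] + [0,5].
The 27×18 boundary matrix has rank 18 and Smith normal form diag(1,1,1,1,1,1,1,1,1,1,1,1,1,1,1,1,1,2).

Reading off H_k = ker ∂_k / im ∂_{k+1}:

  H_0: rank C_0 − rank ∂_1 = 9 − 8 = 1, and the invariant factors of ∂_1 are all 1, so H_0 ≅ Z.
  H_1: rank ker ∂_1 − rank ∂_2 = (27 − 8) − 18 = 1, and ∂_2 has invariant factor 2 > 1, so H_1 ≅ Z ⊕ Z/2.
  H_2: rank ker ∂_2 − rank ∂_3 = (18 − 18) − 0 = 0, and there is no ∂_3, so H_2 ≅ 0.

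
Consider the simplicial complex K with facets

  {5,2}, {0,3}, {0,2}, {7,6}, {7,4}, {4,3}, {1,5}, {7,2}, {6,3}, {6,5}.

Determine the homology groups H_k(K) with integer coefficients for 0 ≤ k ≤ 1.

K has 8 vertices, 10 edges.
rank ∂_0 = 0, rank ∂_1 = 7 ⇒ b_0 = 8 − 0 − 7 = 1; all invariant factors of ∂_1 are 1 so no torsion. So H_0 ≅ Z.
rank ∂_1 = 7, rank ∂_2 = 0 ⇒ b_1 = 10 − 7 − 0 = 3. So H_1 ≅ Z^3.

H_0 ≅ Z,  H_1 ≅ Z^3.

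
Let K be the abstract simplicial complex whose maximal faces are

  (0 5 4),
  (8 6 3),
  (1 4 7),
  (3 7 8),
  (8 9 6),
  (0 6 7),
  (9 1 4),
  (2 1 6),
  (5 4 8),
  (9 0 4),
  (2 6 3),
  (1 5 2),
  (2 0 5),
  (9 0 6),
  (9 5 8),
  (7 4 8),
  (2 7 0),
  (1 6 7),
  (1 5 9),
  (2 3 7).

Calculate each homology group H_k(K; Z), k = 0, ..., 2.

H_0 ≅ Z,  H_1 ≅ Z ⊕ Z_2,  H_2 = 0.

We work with the vertex ordering 0 < 1 < 2 < 3 < 4 < 5 < 6 < 7 < 8 < 9. The simplices of K, each written with vertices in increasing order, are:

  0-simplices (10): [0], [1], [2], [3], [4], [5], [6], [7], [8], [9]
  1-simplices (30): (30 of them)
  2-simplices (20): (20 of them)

Hence C_0 ≅ Z^10, C_1 ≅ Z^30, C_2 ≅ Z^20.

∂_1: C_1 → C_0 maps an edge to its endpoints' difference, ∂[p,q] = q − p.
The resulting 10×30 matrix has rank 9, and its Smith normal form has invariant factors (1,1,1,1,1,1,1,1,1).

∂_2: C_2 → C_1 acts by ∂[p,q,r] = [q,r] − [p,r] + [p,q]. For instance
  ∂[2,3,7] = [3,7] − [2,7] + [2,3],
  ∂[0,4,9] = [4,9] − [0,9] + [0,4].
The resulting 30×20 matrix has rank 20, and its Smith normal form has invariant factors (1,1,1,1,1,1,1,1,1,1,1,1,1,1,1,1,1,1,1,2).

From H_k ≅ ker(∂_k) / im(∂_{k+1}) we obtain:

  H_0: rank C_0 − rank ∂_1 = 10 − 9 = 1, and the invariant factors of ∂_1 are all 1, so H_0 = Z.
  H_1: rank ker ∂_1 − rank ∂_2 = (30 − 9) − 20 = 1, and ∂_2 has invariant factor 2 > 1, so H_1 = Z ⊕ Z_2.
  H_2: rank ker ∂_2 − rank ∂_3 = (20 − 20) − 0 = 0, and there is no ∂_3, so H_2 = 0.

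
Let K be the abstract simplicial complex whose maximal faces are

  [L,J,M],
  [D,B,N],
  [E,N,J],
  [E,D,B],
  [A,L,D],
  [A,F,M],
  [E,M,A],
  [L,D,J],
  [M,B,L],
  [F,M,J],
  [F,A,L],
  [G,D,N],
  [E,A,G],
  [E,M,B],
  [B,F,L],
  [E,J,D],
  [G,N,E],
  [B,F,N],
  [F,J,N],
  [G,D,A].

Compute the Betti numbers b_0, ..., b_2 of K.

We work with the vertex ordering A < B < D < E < F < G < J < L < M < N. The simplices of K, each written with vertices in increasing order, are:

  0-simplices (10): A, B, D, E, F, G, J, L, M, N
  1-simplices (30): AD, AE, AF, AG, AL, AM, BD, BE, BF, BL, BM, BN, DE, DG, DJ, DL, DN, EG, EJ, EM, EN, FJ, FL, FM, FN, GN, JL, JM, JN, LM
  2-simplices (20): ADG, ADL, AEG, AEM, AFL, AFM, BDE, BDN, BEM, BFL, BFN, BLM, DEJ, DGN, DJL, EGN, EJN, FJM, FJN, JLM

Hence C_0 ≅ Z^10, C_1 ≅ Z^30, C_2 ≅ Z^20.

Boundary ∂_1: C_1 → C_0 sends each edge [p,q] (with p < q) to q − p. For instance
  ∂AG = G − A.
The resulting 10×30 matrix has rank 9, and its Smith normal form has invariant factors (1,1,1,1,1,1,1,1,1).

The boundary map ∂_2: C_2 → C_1 maps a triangle to the signed sum of its edges. For instance
  ∂AEM = EM − AM + AE,
  ∂EGN = GN − EN + EG.
The 30×20 boundary matrix has rank 20 and Smith normal form diag(1,1,1,1,1,1,1,1,1,1,1,1,1,1,1,1,1,1,1,2).

Computing H_k = (kernel of ∂_k) / (image of ∂_{k+1}):

  H_0: rank C_0 − rank ∂_1 = 10 − 9 = 1, and the invariant factors of ∂_1 are all 1, so H_0 = Z.
  H_1: rank ker ∂_1 − rank ∂_2 = (30 − 9) − 20 = 1, and ∂_2 has invariant factor 2 > 1, so H_1 = Z ⊕ Z_2.
  H_2: rank ker ∂_2 − rank ∂_3 = (20 − 20) − 0 = 0, and there is no ∂_3, so H_2 = 0.

(K is a triangulation of the Klein bottle.)

Hence the Betti numbers are b_0 = 1, b_1 = 1, b_2 = 0.

b_0 = 1, b_1 = 1, b_2 = 0.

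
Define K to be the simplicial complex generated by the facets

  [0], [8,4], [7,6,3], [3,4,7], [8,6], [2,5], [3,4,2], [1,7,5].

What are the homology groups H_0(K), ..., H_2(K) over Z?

K has 9 vertices, 13 edges, 4 triangles.
rank ∂_0 = 0, rank ∂_1 = 7 ⇒ b_0 = 9 − 0 − 7 = 2; all invariant factors of ∂_1 are 1 so no torsion. So H_0 ≅ Z^2.
rank ∂_1 = 7, rank ∂_2 = 4 ⇒ b_1 = 13 − 7 − 4 = 2; all invariant factors of ∂_2 are 1 so no torsion. So H_1 ≅ Z^2.
rank ∂_2 = 4, rank ∂_3 = 0 ⇒ b_2 = 4 − 4 − 0 = 0. So H_2 ≅ 0.

H_0 ≅ Z^2,  H_1 ≅ Z^2,  H_2 = 0.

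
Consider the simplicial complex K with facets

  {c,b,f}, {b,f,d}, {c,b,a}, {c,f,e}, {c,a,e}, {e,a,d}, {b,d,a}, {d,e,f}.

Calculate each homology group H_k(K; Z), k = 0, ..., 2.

Order the vertices as a < b < c < d < e < f. Listing each simplex with vertices in this order, K has dimension 2 with simplices:

  0-simplices (6): a, b, c, d, e, f
  1-simplices (12): ab, ac, ad, ae, bc, bd, bf, ce, cf, de, df, ef
  2-simplices (8): abc, abd, ace, ade, bcf, bdf, cef, def

so the chain groups are C_0 ≅ Z^6, C_1 ≅ Z^12, C_2 ≅ Z^8.

∂_1: C_1 → C_0 is given by ∂[p,q] = [q] − [p]. For instance
  ∂df = f − d.
The resulting 6×12 matrix has rank 5, and its Smith normal form has invariant factors (1,1,1,1,1).

∂_2: C_2 → C_1 sends each 2-simplex [p,q,r] to [q,r] − [p,r] + [p,q]. For instance
  ∂bcf = cf − bf + bc,
  ∂abd = bd − ad + ab.
This gives a 12×8 integer matrix of rank 7; reducing to Smith normal form yields diagonal entries (1,1,1,1,1,1,1).

Now H_k = ker ∂_k / im ∂_{k+1}, so:

  H_0: rank C_0 − rank ∂_1 = 6 − 5 = 1, and the invariant factors of ∂_1 are all 1, so H_0 ≅ Z.
  H_1: rank ker ∂_1 − rank ∂_2 = (12 − 5) − 7 = 0, and the invariant factors of ∂_2 are all 1, so H_1 ≅ 0.
  H_2: rank ker ∂_2 − rank ∂_3 = (8 − 7) − 0 = 1, and there is no ∂_3, so H_2 ≅ Z.

H_0 ≅ Z,  H_1 = 0,  H_2 ≅ Z.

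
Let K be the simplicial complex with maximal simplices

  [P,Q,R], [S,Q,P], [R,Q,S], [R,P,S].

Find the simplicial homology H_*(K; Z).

Fix the vertex order P < Q < R < S and write every simplex with vertices in increasing order. Then dim K = 2 and the simplices of K are:

  0-simplices (4): P, Q, R, S
  1-simplices (6): PQ, PR, PS, QR, QS, RS
  2-simplices (4): PQR, PQS, PRS, QRS

giving chain groups C_0 ≅ Z^4, C_1 ≅ Z^6, C_2 ≅ Z^4.

The boundary map ∂_1: C_1 → C_0 sends each edge [p,q] (with p < q) to q − p.
This gives a 4×6 integer matrix of rank 3; reducing to Smith normal form yields diagonal entries (1,1,1).

Boundary ∂_2: C_2 → C_1 acts by ∂[p,q,r] = [q,r] − [p,r] + [p,q]. For instance
  ∂PRS = RS − PS + PR,
  ∂PQS = QS − PS + PQ.
The 6×4 boundary matrix has rank 3 and Smith normal form diag(1,1,1).

Computing H_k = (kernel of ∂_k) / (image of ∂_{k+1}):

  H_0: rank C_0 − rank ∂_1 = 4 − 3 = 1, and the invariant factors of ∂_1 are all 1, so H_0 = Z.
  H_1: rank ker ∂_1 − rank ∂_2 = (6 − 3) − 3 = 0, and the invariant factors of ∂_2 are all 1, so H_1 = 0.
  H_2: rank ker ∂_2 − rank ∂_3 = (4 − 3) − 0 = 1, and there is no ∂_3, so H_2 = Z.

As a check, the Euler characteristic is 4 − 6 + 4 = 2, which agrees with 1 − 0 + 1 = 2.

H_0 ≅ Z,  H_1 = 0,  H_2 ≅ Z.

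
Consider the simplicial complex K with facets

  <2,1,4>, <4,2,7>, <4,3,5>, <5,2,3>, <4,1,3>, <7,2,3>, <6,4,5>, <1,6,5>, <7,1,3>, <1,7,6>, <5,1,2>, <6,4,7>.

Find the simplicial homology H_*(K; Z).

Order the vertices as 1 < 2 < 3 < 4 < 5 < 6 < 7. Listing each simplex with vertices in this order, K has dimension 2 with simplices:

  0-simplices (7): [1], [2], [3], [4], [5], [6], [7]
  1-simplices (18): [1,2], [1,3], [1,4], [1,5], [1,6], [1,7], [2,3], [2,4], [2,5], [2,7], [3,4], [3,5], [3,7], [4,5], [4,6], [4,7], [5,6], [6,7]
  2-simplices (12): [1,2,4], [1,2,5], [1,3,4], [1,3,7], [1,5,6], [1,6,7], [2,3,5], [2,3,7], [2,4,7], [3,4,5], [4,5,6], [4,6,7]

so the chain groups are C_0 ≅ Z^7, C_1 ≅ Z^18, C_2 ≅ Z^12.

∂_1: C_1 → C_0 sends each edge [p,q] (with p < q) to q − p.
As a 7×18 matrix over Z this has rank 6, with invariant factors (1,1,1,1,1,1).

∂_2: C_2 → C_1 acts by ∂[p,q,r] = [q,r] − [p,r] + [p,q]. For instance
  ∂[2,3,7] = [3,7] − [2,7] + [2,3],
  ∂[2,4,7] = [4,7] − [2,7] + [2,4].
As a 18×12 matrix over Z this has rank 12, with invariant factors (1,1,1,1,1,1,1,1,1,1,1,2).

Now H_k = ker ∂_k / im ∂_{k+1}, so:

  H_0: rank C_0 − rank ∂_1 = 7 − 6 = 1, and the invariant factors of ∂_1 are all 1, so H_0 ≅ Z.
  H_1: rank ker ∂_1 − rank ∂_2 = (18 − 6) − 12 = 0, and ∂_2 has invariant factor 2 > 1, so H_1 ≅ Z/2.
  H_2: rank ker ∂_2 − rank ∂_3 = (12 − 12) − 0 = 0, and there is no ∂_3, so H_2 ≅ 0.

As a check, the Euler characteristic is 7 − 18 + 12 = 1, which agrees with 1 − 0 + 0 = 1.

H_0 ≅ Z,  H_1 ≅ Z/2,  H_2 = 0.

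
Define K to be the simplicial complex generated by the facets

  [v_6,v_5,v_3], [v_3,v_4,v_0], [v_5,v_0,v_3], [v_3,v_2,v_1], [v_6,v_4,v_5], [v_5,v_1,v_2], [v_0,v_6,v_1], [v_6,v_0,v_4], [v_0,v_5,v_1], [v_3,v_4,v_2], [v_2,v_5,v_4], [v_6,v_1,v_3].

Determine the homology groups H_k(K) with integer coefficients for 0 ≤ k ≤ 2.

H_0 ≅ Z,  H_1 ≅ Z/2,  H_2 = 0.

Fix the vertex order v_0 < v_1 < v_2 < v_3 < v_4 < v_5 < v_6 and write every simplex with vertices in increasing order. Then dim K = 2 and the simplices of K are:

  0-simplices (7): [v_0], [v_1], [v_2], [v_3], [v_4], [v_5], [v_6]
  1-simplices (18): (18 of them)
  2-simplices (12): (12 of them)

Hence C_0 ≅ Z^7, C_1 ≅ Z^18, C_2 ≅ Z^12.

Boundary ∂_1: C_1 → C_0 is given by ∂[p,q] = [q] − [p]. For instance
  ∂[v_1,v_2] = [v_2] − [v_1].
As a 7×18 matrix over Z this has rank 6, with invariant factors (1,1,1,1,1,1).

∂_2: C_2 → C_1 acts by ∂[p,q,r] = [q,r] − [p,r] + [p,q]. For instance
  ∂[v_0,v_1,v_6] = [v_1,v_6] − [v_0,v_6] + [v_0,v_1],
  ∂[v_2,v_3,v_4] = [v_3,v_4] − [v_2,v_4] + [v_2,v_3].
As a 18×12 matrix over Z this has rank 12, with invariant factors (1,1,1,1,1,1,1,1,1,1,1,2).

Reading off H_k = ker ∂_k / im ∂_{k+1}:

  H_0: rank C_0 − rank ∂_1 = 7 − 6 = 1, and the invariant factors of ∂_1 are all 1, so H_0 = Z.
  H_1: rank ker ∂_1 − rank ∂_2 = (18 − 6) − 12 = 0, and ∂_2 has invariant factor 2 > 1, so H_1 = Z/2.
  H_2: rank ker ∂_2 − rank ∂_3 = (12 − 12) − 0 = 0, and there is no ∂_3, so H_2 = 0.

(K is a triangulation of the real projective plane RP^2.)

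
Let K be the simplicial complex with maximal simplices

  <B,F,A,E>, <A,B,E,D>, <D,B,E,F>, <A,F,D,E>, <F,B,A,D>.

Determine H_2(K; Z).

H_2 ≅ 0.

K has 5 vertices, 10 edges, 10 triangles, 5 3-simplices.
rank ∂_2 = 6, rank ∂_3 = 4 ⇒ b_2 = 10 − 6 − 4 = 0; all invariant factors of ∂_3 are 1 so no torsion. So H_2 ≅ 0.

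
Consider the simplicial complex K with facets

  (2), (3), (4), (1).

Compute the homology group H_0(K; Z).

K has 4 vertices.
rank ∂_0 = 0, rank ∂_1 = 0 ⇒ b_0 = 4 − 0 − 0 = 4. So H_0 ≅ Z^4.

H_0 ≅ Z^4.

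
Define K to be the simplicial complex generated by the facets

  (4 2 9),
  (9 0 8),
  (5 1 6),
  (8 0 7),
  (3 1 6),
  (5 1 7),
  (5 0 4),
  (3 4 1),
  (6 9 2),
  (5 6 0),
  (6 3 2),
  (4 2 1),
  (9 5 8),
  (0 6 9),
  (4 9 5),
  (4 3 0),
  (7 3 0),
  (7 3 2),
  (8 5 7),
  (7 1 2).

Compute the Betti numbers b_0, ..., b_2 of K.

Fix the vertex order 0 < 1 < 2 < 3 < 4 < 5 < 6 < 7 < 8 < 9 and write every simplex with vertices in increasing order. Then dim K = 2 and the simplices of K are:

  0-simplices (10): [0], [1], [2], [3], [4], [5], [6], [7], [8], [9]
  1-simplices (30): (30 of them)
  2-simplices (20): (20 of them)

giving chain groups C_0 ≅ Z^10, C_1 ≅ Z^30, C_2 ≅ Z^20.

The boundary map ∂_1: C_1 → C_0 sends each edge [p,q] (with p < q) to q − p.
As a 10×30 matrix over Z this has rank 9, with invariant factors (1,1,1,1,1,1,1,1,1).

Boundary ∂_2: C_2 → C_1 sends each 2-simplex [p,q,r] to [q,r] − [p,r] + [p,q]. For instance
  ∂[1,3,4] = [3,4] − [1,4] + [1,3],
  ∂[0,3,7] = [3,7] − [0,7] + [0,3].
The 30×20 boundary matrix has rank 20 and Smith normal form diag(1,1,1,1,1,1,1,1,1,1,1,1,1,1,1,1,1,1,1,2).

Reading off H_k = ker ∂_k / im ∂_{k+1}:

  H_0: rank C_0 − rank ∂_1 = 10 − 9 = 1, and the invariant factors of ∂_1 are all 1, so H_0 = Z.
  H_1: rank ker ∂_1 − rank ∂_2 = (30 − 9) − 20 = 1, and ∂_2 has invariant factor 2 > 1, so H_1 = Z ⊕ Z/2.
  H_2: rank ker ∂_2 − rank ∂_3 = (20 − 20) − 0 = 0, and there is no ∂_3, so H_2 = 0.

Hence the Betti numbers are b_0 = 1, b_1 = 1, b_2 = 0.

b_0 = 1, b_1 = 1, b_2 = 0.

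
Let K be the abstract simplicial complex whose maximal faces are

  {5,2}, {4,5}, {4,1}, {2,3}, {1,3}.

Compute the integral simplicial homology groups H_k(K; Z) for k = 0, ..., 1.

K has 5 vertices, 5 edges.
rank ∂_0 = 0, rank ∂_1 = 4 ⇒ b_0 = 5 − 0 − 4 = 1; all invariant factors of ∂_1 are 1 so no torsion. So H_0 = Z.
rank ∂_1 = 4, rank ∂_2 = 0 ⇒ b_1 = 5 − 4 − 0 = 1. So H_1 = Z.

H_0 = Z,  H_1 = Z.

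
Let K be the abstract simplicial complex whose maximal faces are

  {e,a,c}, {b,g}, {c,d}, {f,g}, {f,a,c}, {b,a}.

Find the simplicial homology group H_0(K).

H_0 ≅ Z.

Fix the vertex order a < b < c < d < e < f < g and write every simplex with vertices in increasing order. Then dim K = 2 and the simplices of K are:

  0-simplices (7): a, b, c, d, e, f, g
  1-simplices (9): ab, ac, ae, af, bg, cd, ce, cf, fg
  2-simplices (2): ace, acf

giving chain groups C_0 ≅ Z^7, C_1 ≅ Z^9, C_2 ≅ Z^2.

∂_1: C_1 → C_0 is given by ∂[p,q] = [q] − [p]. For instance
  ∂cd = d − c.
As a 7×9 matrix over Z this has rank 6, with invariant factors (1,1,1,1,1,1).

Boundary ∂_2: C_2 → C_1 acts by ∂[p,q,r] = [q,r] − [p,r] + [p,q]. For instance
  ∂acf = cf − af + ac,
  ∂ace = ce − ae + ac.
As a 9×2 matrix over Z this has rank 2, with invariant factors (1,1).

Reading off H_k = ker ∂_k / im ∂_{k+1}:

  H_0: rank C_0 − rank ∂_1 = 7 − 6 = 1, and the invariant factors of ∂_1 are all 1, so H_0 ≅ Z.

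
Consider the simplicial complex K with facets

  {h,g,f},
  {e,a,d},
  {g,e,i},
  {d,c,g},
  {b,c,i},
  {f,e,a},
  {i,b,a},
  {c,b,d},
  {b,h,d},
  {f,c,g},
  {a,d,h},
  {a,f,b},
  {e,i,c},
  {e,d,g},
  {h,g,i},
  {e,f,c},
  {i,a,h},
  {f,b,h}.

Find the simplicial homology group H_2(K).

Fix the vertex order a < b < c < d < e < f < g < h < i and write every simplex with vertices in increasing order. Then dim K = 2 and the simplices of K are:

  0-simplices (9): a, b, c, d, e, f, g, h, i
  1-simplices (27): ab, ad, ae, af, ah, ai, bc, bd, bf, bh, bi, cd, ce, cf, cg, ci, de, dg, dh, ef, eg, ei, fg, fh, gh, gi, hi
  2-simplices (18): abf, abi, ade, adh, aef, ahi, bcd, bci, bdh, bfh, cdg, cef, cei, cfg, deg, egi, fgh, ghi

giving chain groups C_0 ≅ Z^9, C_1 ≅ Z^27, C_2 ≅ Z^18.

∂_1: C_1 → C_0 sends each edge [p,q] (with p < q) to q − p.
As a 9×27 matrix over Z this has rank 8, with invariant factors (1,1,1,1,1,1,1,1).

∂_2: C_2 → C_1 maps a triangle to the signed sum of its edges. For instance
  ∂cef = ef − cf + ce,
  ∂bcd = cd − bd + bc.
The 27×18 boundary matrix has rank 18 and Smith normal form diag(1,1,1,1,1,1,1,1,1,1,1,1,1,1,1,1,1,2).

From H_k ≅ ker(∂_k) / im(∂_{k+1}) we obtain:

  H_2: rank ker ∂_2 − rank ∂_3 = (18 − 18) − 0 = 0, and there is no ∂_3, so H_2 = 0.

(K is a triangulation of the Klein bottle.)

H_2 ≅ 0.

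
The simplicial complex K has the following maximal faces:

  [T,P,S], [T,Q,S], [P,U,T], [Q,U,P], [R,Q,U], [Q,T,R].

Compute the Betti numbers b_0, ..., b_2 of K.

b_0 = 1, b_1 = 1, b_2 = 0.

We work with the vertex ordering P < Q < R < S < T < U. The simplices of K, each written with vertices in increasing order, are:

  0-simplices (6): P, Q, R, S, T, U
  1-simplices (12): PQ, PS, PT, PU, QR, QS, QT, QU, RT, RU, ST, TU
  2-simplices (6): PQU, PST, PTU, QRT, QRU, QST

so the chain groups are C_0 ≅ Z^6, C_1 ≅ Z^12, C_2 ≅ Z^6.

Boundary ∂_1: C_1 → C_0 maps an edge to its endpoints' difference, ∂[p,q] = q − p.
As a 6×12 matrix over Z this has rank 5, with invariant factors (1,1,1,1,1).

Boundary ∂_2: C_2 → C_1 maps a triangle to the signed sum of its edges. For instance
  ∂PST = ST − PT + PS,
  ∂QRT = RT − QT + QR.
The resulting 12×6 matrix has rank 6, and its Smith normal form has invariant factors (1,1,1,1,1,1).

Now H_k = ker ∂_k / im ∂_{k+1}, so:

  H_0: rank C_0 − rank ∂_1 = 6 − 5 = 1, and the invariant factors of ∂_1 are all 1, so H_0 = Z.
  H_1: rank ker ∂_1 − rank ∂_2 = (12 − 5) − 6 = 1, and the invariant factors of ∂_2 are all 1, so H_1 = Z.
  H_2: rank ker ∂_2 − rank ∂_3 = (6 − 6) − 0 = 0, and there is no ∂_3, so H_2 = 0.

Hence the Betti numbers are b_0 = 1, b_1 = 1, b_2 = 0.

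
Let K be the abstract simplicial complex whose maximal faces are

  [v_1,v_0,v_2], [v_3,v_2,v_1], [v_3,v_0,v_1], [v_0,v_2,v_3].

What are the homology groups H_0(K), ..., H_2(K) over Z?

H_0 ≅ Z,  H_1 = 0,  H_2 ≅ Z.

Take the total order v_0 < v_1 < v_2 < v_3 on the vertex set. Then K (dimension 2) consists of the simplices:

  0-simplices (4): [v_0], [v_1], [v_2], [v_3]
  1-simplices (6): [v_0,v_1], [v_0,v_2], [v_0,v_3], [v_1,v_2], [v_1,v_3], [v_2,v_3]
  2-simplices (4): [v_0,v_1,v_2], [v_0,v_1,v_3], [v_0,v_2,v_3], [v_1,v_2,v_3]

giving chain groups C_0 ≅ Z^4, C_1 ≅ Z^6, C_2 ≅ Z^4.

∂_1: C_1 → C_0 maps an edge to its endpoints' difference, ∂[p,q] = q − p.
The resulting 4×6 matrix has rank 3, and its Smith normal form has invariant factors (1,1,1).

∂_2: C_2 → C_1 sends each 2-simplex [p,q,r] to [q,r] − [p,r] + [p,q]. For instance
  ∂[v_0,v_1,v_2] = [v_1,v_2] − [v_0,v_2] + [v_0,v_1],
  ∂[v_0,v_2,v_3] = [v_2,v_3] − [v_0,v_3] + [v_0,v_2].
The resulting 6×4 matrix has rank 3, and its Smith normal form has invariant factors (1,1,1).

From H_k ≅ ker(∂_k) / im(∂_{k+1}) we obtain:

  H_0: rank C_0 − rank ∂_1 = 4 − 3 = 1, and the invariant factors of ∂_1 are all 1, so H_0 = Z.
  H_1: rank ker ∂_1 − rank ∂_2 = (6 − 3) − 3 = 0, and the invariant factors of ∂_2 are all 1, so H_1 = 0.
  H_2: rank ker ∂_2 − rank ∂_3 = (4 − 3) − 0 = 1, and there is no ∂_3, so H_2 = Z.

As a check, the Euler characteristic is 4 − 6 + 4 = 2, which agrees with 1 − 0 + 1 = 2.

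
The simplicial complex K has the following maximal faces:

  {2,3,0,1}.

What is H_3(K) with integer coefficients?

H_3 = 0.

Order the vertices as 0 < 1 < 2 < 3. Listing each simplex with vertices in this order, K has dimension 3 with simplices:

  0-simplices (4): [0], [1], [2], [3]
  1-simplices (6): [0,1], [0,2], [0,3], [1,2], [1,3], [2,3]
  2-simplices (4): [0,1,2], [0,1,3], [0,2,3], [1,2,3]
  3-simplices (1): [0,1,2,3]

Hence C_0 ≅ Z^4, C_1 ≅ Z^6, C_2 ≅ Z^4, C_3 ≅ Z^1.

∂_1: C_1 → C_0 is given by ∂[p,q] = [q] − [p].
As a 4×6 matrix over Z this has rank 3, with invariant factors (1,1,1).

Boundary ∂_2: C_2 → C_1 maps a triangle to the signed sum of its edges. For instance
  ∂[1,2,3] = [2,3] − [1,3] + [1,2],
  ∂[0,2,3] = [2,3] − [0,3] + [0,2].
This gives a 6×4 integer matrix of rank 3; reducing to Smith normal form yields diagonal entries (1,1,1).

Boundary ∂_3: C_3 → C_2 sends each 3-simplex σ to the alternating sum Σ_i (−1)^i (σ with its i-th vertex removed). For instance
  ∂[0,1,2,3] = [1,2,3] − [0,2,3] + [0,1,3] − [0,1,2].
The resulting 4×1 matrix has rank 1, and its Smith normal form has invariant factors (1).

Reading off H_k = ker ∂_k / im ∂_{k+1}:

  H_3: rank ker ∂_3 − rank ∂_4 = (1 − 1) − 0 = 0, and there is no ∂_4, so H_3 = 0.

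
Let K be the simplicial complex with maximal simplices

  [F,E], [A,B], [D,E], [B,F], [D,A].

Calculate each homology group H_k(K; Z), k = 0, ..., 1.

K has 5 vertices, 5 edges.
rank ∂_0 = 0, rank ∂_1 = 4 ⇒ b_0 = 5 − 0 − 4 = 1; all invariant factors of ∂_1 are 1 so no torsion. So H_0 = Z.
rank ∂_1 = 4, rank ∂_2 = 0 ⇒ b_1 = 5 − 4 − 0 = 1. So H_1 = Z.

H_0 = Z,  H_1 = Z.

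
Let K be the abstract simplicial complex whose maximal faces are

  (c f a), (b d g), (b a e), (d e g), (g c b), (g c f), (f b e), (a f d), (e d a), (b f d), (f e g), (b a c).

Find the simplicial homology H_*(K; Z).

H_0 ≅ Z,  H_1 ≅ Z_2,  H_2 = 0.

Order the vertices as a < b < c < d < e < f < g. Listing each simplex with vertices in this order, K has dimension 2 with simplices:

  0-simplices (7): a, b, c, d, e, f, g
  1-simplices (18): ab, ac, ad, ae, af, bc, bd, be, bf, bg, cf, cg, de, df, dg, ef, eg, fg
  2-simplices (12): abc, abe, acf, ade, adf, bcg, bdf, bdg, bef, cfg, deg, efg

Hence C_0 ≅ Z^7, C_1 ≅ Z^18, C_2 ≅ Z^12.

Boundary ∂_1: C_1 → C_0 maps an edge to its endpoints' difference, ∂[p,q] = q − p.
This gives a 7×18 integer matrix of rank 6; reducing to Smith normal form yields diagonal entries (1,1,1,1,1,1).

∂_2: C_2 → C_1 sends each 2-simplex [p,q,r] to [q,r] − [p,r] + [p,q]. For instance
  ∂bdg = dg − bg + bd,
  ∂bdf = df − bf + bd.
The 18×12 boundary matrix has rank 12 and Smith normal form diag(1,1,1,1,1,1,1,1,1,1,1,2).

Computing H_k = (kernel of ∂_k) / (image of ∂_{k+1}):

  H_0: rank C_0 − rank ∂_1 = 7 − 6 = 1, and the invariant factors of ∂_1 are all 1, so H_0 ≅ Z.
  H_1: rank ker ∂_1 − rank ∂_2 = (18 − 6) − 12 = 0, and ∂_2 has invariant factor 2 > 1, so H_1 ≅ Z_2.
  H_2: rank ker ∂_2 − rank ∂_3 = (12 − 12) − 0 = 0, and there is no ∂_3, so H_2 ≅ 0.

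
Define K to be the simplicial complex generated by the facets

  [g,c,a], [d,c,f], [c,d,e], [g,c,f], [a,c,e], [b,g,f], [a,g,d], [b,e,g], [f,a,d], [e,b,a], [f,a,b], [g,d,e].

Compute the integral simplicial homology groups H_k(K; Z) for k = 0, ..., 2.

K has 7 vertices, 18 edges, 12 triangles.
rank ∂_0 = 0, rank ∂_1 = 6 ⇒ b_0 = 7 − 0 − 6 = 1; all invariant factors of ∂_1 are 1 so no torsion. So H_0 = Z.
rank ∂_1 = 6, rank ∂_2 = 12 ⇒ b_1 = 18 − 6 − 12 = 0; ∂_2 has invariant factor(s) [2] giving torsion. So H_1 = Z/2.
rank ∂_2 = 12, rank ∂_3 = 0 ⇒ b_2 = 12 − 12 − 0 = 0. So H_2 = 0.

H_0 ≅ Z,  H_1 ≅ Z/2,  H_2 = 0.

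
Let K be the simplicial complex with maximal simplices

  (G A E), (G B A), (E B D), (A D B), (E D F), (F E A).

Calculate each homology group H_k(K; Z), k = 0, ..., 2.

We work with the vertex ordering A < B < D < E < F < G. The simplices of K, each written with vertices in increasing order, are:

  0-simplices (6): A, B, D, E, F, G
  1-simplices (12): AB, AD, AE, AF, AG, BD, BE, BG, DE, DF, EF, EG
  2-simplices (6): ABD, ABG, AEF, AEG, BDE, DEF

giving chain groups C_0 ≅ Z^6, C_1 ≅ Z^12, C_2 ≅ Z^6.

Boundary ∂_1: C_1 → C_0 is given by ∂[p,q] = [q] − [p]. For instance
  ∂BG = G − B.
As a 6×12 matrix over Z this has rank 5, with invariant factors (1,1,1,1,1).

The boundary map ∂_2: C_2 → C_1 acts by ∂[p,q,r] = [q,r] − [p,r] + [p,q]. For instance
  ∂ABG = BG − AG + AB,
  ∂BDE = DE − BE + BD.
The 12×6 boundary matrix has rank 6 and Smith normal form diag(1,1,1,1,1,1).

Computing H_k = (kernel of ∂_k) / (image of ∂_{k+1}):

  H_0: rank C_0 − rank ∂_1 = 6 − 5 = 1, and the invariant factors of ∂_1 are all 1, so H_0 = Z.
  H_1: rank ker ∂_1 − rank ∂_2 = (12 − 5) − 6 = 1, and the invariant factors of ∂_2 are all 1, so H_1 = Z.
  H_2: rank ker ∂_2 − rank ∂_3 = (6 − 6) − 0 = 0, and there is no ∂_3, so H_2 = 0.

H_0 = Z,  H_1 = Z,  H_2 = 0.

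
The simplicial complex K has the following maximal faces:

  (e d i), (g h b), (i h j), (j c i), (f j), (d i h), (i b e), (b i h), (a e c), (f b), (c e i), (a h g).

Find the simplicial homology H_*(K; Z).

H_0 ≅ Z,  H_1 ≅ Z^2,  H_2 = 0.

Order the vertices as a < b < c < d < e < f < g < h < i < j. Listing each simplex with vertices in this order, K has dimension 2 with simplices:

  0-simplices (10): a, b, c, d, e, f, g, h, i, j
  1-simplices (21): ac, ae, ag, ah, be, bf, bg, bh, bi, ce, ci, cj, de, dh, di, ei, fj, gh, hi, hj, ij
  2-simplices (10): ace, agh, bei, bgh, bhi, cei, cij, dei, dhi, hij

giving chain groups C_0 ≅ Z^10, C_1 ≅ Z^21, C_2 ≅ Z^10.

Boundary ∂_1: C_1 → C_0 is given by ∂[p,q] = [q] − [p]. For instance
  ∂hi = i − h.
This gives a 10×21 integer matrix of rank 9; reducing to Smith normal form yields diagonal entries (1,1,1,1,1,1,1,1,1).

Boundary ∂_2: C_2 → C_1 maps a triangle to the signed sum of its edges. For instance
  ∂hij = ij − hj + hi,
  ∂dei = ei − di + de.
This gives a 21×10 integer matrix of rank 10; reducing to Smith normal form yields diagonal entries (1,1,1,1,1,1,1,1,1,1).

From H_k ≅ ker(∂_k) / im(∂_{k+1}) we obtain:

  H_0: rank C_0 − rank ∂_1 = 10 − 9 = 1, and the invariant factors of ∂_1 are all 1, so H_0 = Z.
  H_1: rank ker ∂_1 − rank ∂_2 = (21 − 9) − 10 = 2, and the invariant factors of ∂_2 are all 1, so H_1 = Z^2.
  H_2: rank ker ∂_2 − rank ∂_3 = (10 − 10) − 0 = 0, and there is no ∂_3, so H_2 = 0.

As a check, the Euler characteristic is 10 − 21 + 10 = -1, which agrees with 1 − 2 + 0 = -1.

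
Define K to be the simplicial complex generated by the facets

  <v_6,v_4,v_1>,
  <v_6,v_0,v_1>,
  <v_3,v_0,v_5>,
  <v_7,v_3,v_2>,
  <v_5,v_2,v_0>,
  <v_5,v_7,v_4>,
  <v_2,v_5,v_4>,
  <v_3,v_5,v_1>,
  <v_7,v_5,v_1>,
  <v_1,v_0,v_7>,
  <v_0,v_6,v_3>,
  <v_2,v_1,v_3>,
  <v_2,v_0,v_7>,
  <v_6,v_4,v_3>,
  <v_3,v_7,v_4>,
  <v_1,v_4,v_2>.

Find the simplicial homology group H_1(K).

We work with the vertex ordering v_0 < v_1 < v_2 < v_3 < v_4 < v_5 < v_6 < v_7. The simplices of K, each written with vertices in increasing order, are:

  0-simplices (8): [v_0], [v_1], [v_2], [v_3], [v_4], [v_5], [v_6], [v_7]
  1-simplices (24): (24 of them)
  2-simplices (16): (16 of them)

Hence C_0 ≅ Z^8, C_1 ≅ Z^24, C_2 ≅ Z^16.

The boundary map ∂_1: C_1 → C_0 sends each edge [p,q] (with p < q) to q − p.
The resulting 8×24 matrix has rank 7, and its Smith normal form has invariant factors (1,1,1,1,1,1,1).

Boundary ∂_2: C_2 → C_1 acts by ∂[p,q,r] = [q,r] − [p,r] + [p,q]. For instance
  ∂[v_4,v_5,v_7] = [v_5,v_7] − [v_4,v_7] + [v_4,v_5],
  ∂[v_2,v_3,v_7] = [v_3,v_7] − [v_2,v_7] + [v_2,v_3].
This gives a 24×16 integer matrix of rank 15; reducing to Smith normal form yields diagonal entries (1,1,1,1,1,1,1,1,1,1,1,1,1,1,1).

From H_k ≅ ker(∂_k) / im(∂_{k+1}) we obtain:

  H_1: rank ker ∂_1 − rank ∂_2 = (24 − 7) − 15 = 2, and the invariant factors of ∂_2 are all 1, so H_1 = Z^2.

(K is a triangulation of the torus T^2.)

H_1 = Z^2.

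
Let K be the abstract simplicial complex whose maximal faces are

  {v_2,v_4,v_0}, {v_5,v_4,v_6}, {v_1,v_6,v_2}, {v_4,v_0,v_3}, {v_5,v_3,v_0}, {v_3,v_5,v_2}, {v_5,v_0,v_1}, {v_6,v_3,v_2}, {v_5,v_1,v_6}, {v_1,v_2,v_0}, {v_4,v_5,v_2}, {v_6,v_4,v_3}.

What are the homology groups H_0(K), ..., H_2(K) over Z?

K has 7 vertices, 18 edges, 12 triangles.
rank ∂_0 = 0, rank ∂_1 = 6 ⇒ b_0 = 7 − 0 − 6 = 1; all invariant factors of ∂_1 are 1 so no torsion. So H_0 ≅ Z.
rank ∂_1 = 6, rank ∂_2 = 12 ⇒ b_1 = 18 − 6 − 12 = 0; ∂_2 has invariant factor(s) [2] giving torsion. So H_1 ≅ Z/2Z.
rank ∂_2 = 12, rank ∂_3 = 0 ⇒ b_2 = 12 − 12 − 0 = 0. So H_2 ≅ 0.

H_0 ≅ Z,  H_1 ≅ Z/2Z,  H_2 = 0.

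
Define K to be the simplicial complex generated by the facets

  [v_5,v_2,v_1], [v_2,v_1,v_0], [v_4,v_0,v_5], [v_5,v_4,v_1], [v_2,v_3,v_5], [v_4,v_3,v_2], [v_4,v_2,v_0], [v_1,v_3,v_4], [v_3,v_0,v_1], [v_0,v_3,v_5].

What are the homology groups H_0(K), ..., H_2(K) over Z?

K has 6 vertices, 15 edges, 10 triangles.
rank ∂_0 = 0, rank ∂_1 = 5 ⇒ b_0 = 6 − 0 − 5 = 1; all invariant factors of ∂_1 are 1 so no torsion. So H_0 ≅ Z.
rank ∂_1 = 5, rank ∂_2 = 10 ⇒ b_1 = 15 − 5 − 10 = 0; ∂_2 has invariant factor(s) [2] giving torsion. So H_1 ≅ Z/2.
rank ∂_2 = 10, rank ∂_3 = 0 ⇒ b_2 = 10 − 10 − 0 = 0. So H_2 ≅ 0.

H_0 = Z,  H_1 = Z/2,  H_2 = 0.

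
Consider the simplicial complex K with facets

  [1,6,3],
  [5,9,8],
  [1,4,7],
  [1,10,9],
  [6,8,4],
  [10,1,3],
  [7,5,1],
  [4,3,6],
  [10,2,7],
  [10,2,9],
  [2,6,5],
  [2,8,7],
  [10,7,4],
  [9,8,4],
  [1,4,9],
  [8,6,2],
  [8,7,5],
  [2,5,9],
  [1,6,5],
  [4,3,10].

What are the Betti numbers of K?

Take the total order 1 < 2 < 3 < 4 < 5 < 6 < 7 < 8 < 9 < 10 on the vertex set. Then K (dimension 2) consists of the simplices:

  0-simplices (10): [1], [2], [3], [4], [5], [6], [7], [8], [9], [10]
  1-simplices (30): (30 of them)
  2-simplices (20): (20 of them)

giving chain groups C_0 ≅ Z^10, C_1 ≅ Z^30, C_2 ≅ Z^20.

Boundary ∂_1: C_1 → C_0 maps an edge to its endpoints' difference, ∂[p,q] = q − p. For instance
  ∂[4,9] = [9] − [4].
This gives a 10×30 integer matrix of rank 9; reducing to Smith normal form yields diagonal entries (1,1,1,1,1,1,1,1,1).

∂_2: C_2 → C_1 sends each 2-simplex [p,q,r] to [q,r] − [p,r] + [p,q]. For instance
  ∂[4,6,8] = [6,8] − [4,8] + [4,6],
  ∂[1,9,10] = [9,10] − [1,10] + [1,9].
The 30×20 boundary matrix has rank 20 and Smith normal form diag(1,1,1,1,1,1,1,1,1,1,1,1,1,1,1,1,1,1,1,2).

Now H_k = ker ∂_k / im ∂_{k+1}, so:

  H_0: rank C_0 − rank ∂_1 = 10 − 9 = 1, and the invariant factors of ∂_1 are all 1, so H_0 = Z.
  H_1: rank ker ∂_1 − rank ∂_2 = (30 − 9) − 20 = 1, and ∂_2 has invariant factor 2 > 1, so H_1 = Z ⊕ Z_2.
  H_2: rank ker ∂_2 − rank ∂_3 = (20 − 20) − 0 = 0, and there is no ∂_3, so H_2 = 0.

Hence the Betti numbers are b_0 = 1, b_1 = 1, b_2 = 0.

b_0 = 1, b_1 = 1, b_2 = 0.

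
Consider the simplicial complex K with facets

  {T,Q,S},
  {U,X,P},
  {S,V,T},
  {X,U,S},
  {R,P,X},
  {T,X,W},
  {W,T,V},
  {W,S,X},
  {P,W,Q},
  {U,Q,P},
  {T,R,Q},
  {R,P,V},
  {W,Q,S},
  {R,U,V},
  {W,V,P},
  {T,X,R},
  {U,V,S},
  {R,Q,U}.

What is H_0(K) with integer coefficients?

H_0 ≅ Z.

Order the vertices as P < Q < R < S < T < U < V < W < X. Listing each simplex with vertices in this order, K has dimension 2 with simplices:

  0-simplices (9): P, Q, R, S, T, U, V, W, X
  1-simplices (27): PQ, PR, PU, PV, PW, PX, QR, QS, QT, QU, QW, RT, RU, RV, RX, ST, SU, SV, SW, SX, TV, TW, TX, UV, UX, VW, WX
  2-simplices (18): PQU, PQW, PRV, PRX, PUX, PVW, QRT, QRU, QST, QSW, RTX, RUV, STV, SUV, SUX, SWX, TVW, TWX

Hence C_0 ≅ Z^9, C_1 ≅ Z^27, C_2 ≅ Z^18.

∂_1: C_1 → C_0 sends each edge [p,q] (with p < q) to q − p.
As a 9×27 matrix over Z this has rank 8, with invariant factors (1,1,1,1,1,1,1,1).

The boundary map ∂_2: C_2 → C_1 acts by ∂[p,q,r] = [q,r] − [p,r] + [p,q]. For instance
  ∂QRT = RT − QT + QR,
  ∂SUV = UV − SV + SU.
The 27×18 boundary matrix has rank 18 and Smith normal form diag(1,1,1,1,1,1,1,1,1,1,1,1,1,1,1,1,1,2).

Computing H_k = (kernel of ∂_k) / (image of ∂_{k+1}):

  H_0: rank C_0 − rank ∂_1 = 9 − 8 = 1, and the invariant factors of ∂_1 are all 1, so H_0 ≅ Z.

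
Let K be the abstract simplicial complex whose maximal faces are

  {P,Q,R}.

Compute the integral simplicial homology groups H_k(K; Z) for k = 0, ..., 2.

We work with the vertex ordering P < Q < R. The simplices of K, each written with vertices in increasing order, are:

  0-simplices (3): P, Q, R
  1-simplices (3): PQ, PR, QR
  2-simplices (1): PQR

giving chain groups C_0 ≅ Z^3, C_1 ≅ Z^3, C_2 ≅ Z^1.

Boundary ∂_1: C_1 → C_0 maps an edge to its endpoints' difference, ∂[p,q] = q − p. For instance
  ∂QR = R − Q.
This gives a 3×3 integer matrix of rank 2; reducing to Smith normal form yields diagonal entries (1,1).

∂_2: C_2 → C_1 maps a triangle to the signed sum of its edges. For instance
  ∂PQR = QR − PR + PQ.
As a 3×1 matrix over Z this has rank 1, with invariant factors (1).

Now H_k = ker ∂_k / im ∂_{k+1}, so:

  H_0: rank C_0 − rank ∂_1 = 3 − 2 = 1, and the invariant factors of ∂_1 are all 1, so H_0 = Z.
  H_1: rank ker ∂_1 − rank ∂_2 = (3 − 2) − 1 = 0, and the invariant factors of ∂_2 are all 1, so H_1 = 0.
  H_2: rank ker ∂_2 − rank ∂_3 = (1 − 1) − 0 = 0, and there is no ∂_3, so H_2 = 0.

H_0 = Z,  H_1 = 0,  H_2 = 0.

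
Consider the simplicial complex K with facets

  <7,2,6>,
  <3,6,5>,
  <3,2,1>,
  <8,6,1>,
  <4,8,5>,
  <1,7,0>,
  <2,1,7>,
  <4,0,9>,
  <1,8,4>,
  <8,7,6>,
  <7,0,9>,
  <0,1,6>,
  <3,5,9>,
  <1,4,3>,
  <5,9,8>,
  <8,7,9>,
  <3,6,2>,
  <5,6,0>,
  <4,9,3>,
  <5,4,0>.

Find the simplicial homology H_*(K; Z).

K has 10 vertices, 30 edges, 20 triangles.
rank ∂_0 = 0, rank ∂_1 = 9 ⇒ b_0 = 10 − 0 − 9 = 1; all invariant factors of ∂_1 are 1 so no torsion. So H_0 ≅ Z.
rank ∂_1 = 9, rank ∂_2 = 20 ⇒ b_1 = 30 − 9 − 20 = 1; ∂_2 has invariant factor(s) [2] giving torsion. So H_1 ≅ Z × Z/2.
rank ∂_2 = 20, rank ∂_3 = 0 ⇒ b_2 = 20 − 20 − 0 = 0. So H_2 ≅ 0.

H_0 ≅ Z,  H_1 ≅ Z × Z/2,  H_2 = 0.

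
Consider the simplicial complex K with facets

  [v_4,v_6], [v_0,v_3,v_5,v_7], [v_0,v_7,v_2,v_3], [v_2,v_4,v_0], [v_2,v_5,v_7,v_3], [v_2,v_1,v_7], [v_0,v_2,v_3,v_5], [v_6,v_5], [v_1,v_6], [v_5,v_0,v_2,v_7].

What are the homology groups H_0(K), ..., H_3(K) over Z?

H_0 = Z,  H_1 = Z^2,  H_2 = 0,  H_3 = Z.

K has 8 vertices, 17 edges, 12 triangles, 5 3-simplices.
rank ∂_0 = 0, rank ∂_1 = 7 ⇒ b_0 = 8 − 0 − 7 = 1; all invariant factors of ∂_1 are 1 so no torsion. So H_0 = Z.
rank ∂_1 = 7, rank ∂_2 = 8 ⇒ b_1 = 17 − 7 − 8 = 2; all invariant factors of ∂_2 are 1 so no torsion. So H_1 = Z^2.
rank ∂_2 = 8, rank ∂_3 = 4 ⇒ b_2 = 12 − 8 − 4 = 0; all invariant factors of ∂_3 are 1 so no torsion. So H_2 = 0.
rank ∂_3 = 4, rank ∂_4 = 0 ⇒ b_3 = 5 − 4 − 0 = 1. So H_3 = Z.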